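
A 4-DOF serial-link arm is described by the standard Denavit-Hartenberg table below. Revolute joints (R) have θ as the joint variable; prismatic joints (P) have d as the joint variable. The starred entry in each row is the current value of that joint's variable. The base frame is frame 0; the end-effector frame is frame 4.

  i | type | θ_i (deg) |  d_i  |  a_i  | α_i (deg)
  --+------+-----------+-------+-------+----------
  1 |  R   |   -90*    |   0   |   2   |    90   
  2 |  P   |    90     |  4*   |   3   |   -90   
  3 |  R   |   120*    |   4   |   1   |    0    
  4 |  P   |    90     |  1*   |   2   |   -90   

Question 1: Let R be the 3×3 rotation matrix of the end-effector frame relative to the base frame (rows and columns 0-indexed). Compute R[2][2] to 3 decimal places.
0.500

End-effector z-axis (col 2 of R) = (-0.8660,-0.0000,0.5000)
R[2][2] = 0.5000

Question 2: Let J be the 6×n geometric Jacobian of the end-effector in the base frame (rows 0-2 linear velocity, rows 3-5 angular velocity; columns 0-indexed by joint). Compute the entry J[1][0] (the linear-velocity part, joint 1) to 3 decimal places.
axis z_0 = ẑ; lever o_n−o_0 = (-4.1340,3.0000,0.7679)
cross product → J_v[:, 0] = (-3.0000,-4.1340,0.0000)
J_ω[:, 0] = z_0
entry J[1][0] = -4.1340

-4.134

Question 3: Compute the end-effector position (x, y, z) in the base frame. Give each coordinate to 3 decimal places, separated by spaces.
after link 1: o_1 = (0.0000, -2.0000, 0.0000)
after link 2: o_2 = (-4.0000, -2.0000, 3.0000)
after link 3: o_3 = (-3.1340, 2.0000, 2.5000)
after link 4: o_4 = (-4.1340, 3.0000, 0.7679)

-4.134 3.000 0.768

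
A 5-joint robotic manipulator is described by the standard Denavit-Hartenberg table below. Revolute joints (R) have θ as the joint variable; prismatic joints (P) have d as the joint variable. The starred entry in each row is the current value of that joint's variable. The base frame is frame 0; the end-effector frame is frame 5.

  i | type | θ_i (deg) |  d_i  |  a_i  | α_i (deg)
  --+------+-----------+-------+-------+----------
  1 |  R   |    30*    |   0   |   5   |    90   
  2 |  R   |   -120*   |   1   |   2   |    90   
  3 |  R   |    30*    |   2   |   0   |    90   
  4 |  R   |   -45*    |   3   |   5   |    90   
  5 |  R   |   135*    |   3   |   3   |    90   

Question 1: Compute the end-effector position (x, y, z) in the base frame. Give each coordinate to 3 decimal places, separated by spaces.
after link 1: o_1 = (4.3301, 2.5000, 0.0000)
after link 2: o_2 = (3.9641, 1.1340, -1.7321)
after link 3: o_3 = (2.4641, 0.2679, -0.7321)
after link 4: o_4 = (2.7253, 1.3775, -6.4505)
after link 5: o_5 = (2.2661, 5.3245, -4.9637)

2.266 5.324 -4.964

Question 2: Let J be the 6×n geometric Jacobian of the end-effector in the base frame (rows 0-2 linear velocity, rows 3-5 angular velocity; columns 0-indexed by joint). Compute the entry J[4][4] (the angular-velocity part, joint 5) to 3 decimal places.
0.765

axis z_4 = (0.6187,0.7655,0.1768); lever o_n−o_4 = (-0.4592,3.9470,1.4868)
cross product → J_v[:, 4] = (0.4403,-1.0011,2.7936)
J_ω[:, 4] = z_4
entry J[4][4] = 0.7655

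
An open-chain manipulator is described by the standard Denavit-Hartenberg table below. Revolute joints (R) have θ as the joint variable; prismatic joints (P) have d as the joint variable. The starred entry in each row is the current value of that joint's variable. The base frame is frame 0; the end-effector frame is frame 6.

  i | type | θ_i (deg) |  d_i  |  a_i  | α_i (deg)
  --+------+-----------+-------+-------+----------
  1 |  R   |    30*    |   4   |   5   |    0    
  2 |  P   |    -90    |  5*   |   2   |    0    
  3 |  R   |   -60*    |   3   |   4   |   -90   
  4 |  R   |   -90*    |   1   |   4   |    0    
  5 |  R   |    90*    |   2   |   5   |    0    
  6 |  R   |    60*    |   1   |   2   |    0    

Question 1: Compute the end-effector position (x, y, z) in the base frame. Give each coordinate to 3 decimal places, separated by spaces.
after link 1: o_1 = (4.3301, 2.5000, 4.0000)
after link 2: o_2 = (5.3301, 0.7679, 9.0000)
after link 3: o_3 = (3.3301, -2.6962, 12.0000)
after link 4: o_4 = (4.1962, -3.1962, 16.0000)
after link 5: o_5 = (3.4282, -8.5263, 16.0000)
after link 6: o_6 = (3.7942, -9.8923, 14.2679)

3.794 -9.892 14.268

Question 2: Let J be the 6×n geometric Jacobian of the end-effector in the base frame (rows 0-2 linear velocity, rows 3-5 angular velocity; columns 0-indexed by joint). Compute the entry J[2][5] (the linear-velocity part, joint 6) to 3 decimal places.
axis z_5 = (0.8660,-0.5000,0.0000); lever o_n−o_5 = (0.3660,-1.3660,-1.7321)
cross product → J_v[:, 5] = (0.8660,1.5000,-1.0000)
J_ω[:, 5] = z_5
entry J[2][5] = -1.0000

-1.000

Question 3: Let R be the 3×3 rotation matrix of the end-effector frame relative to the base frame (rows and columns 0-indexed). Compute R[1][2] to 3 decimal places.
End-effector z-axis (col 2 of R) = (0.8660,-0.5000,0.0000)
R[1][2] = -0.5000

-0.500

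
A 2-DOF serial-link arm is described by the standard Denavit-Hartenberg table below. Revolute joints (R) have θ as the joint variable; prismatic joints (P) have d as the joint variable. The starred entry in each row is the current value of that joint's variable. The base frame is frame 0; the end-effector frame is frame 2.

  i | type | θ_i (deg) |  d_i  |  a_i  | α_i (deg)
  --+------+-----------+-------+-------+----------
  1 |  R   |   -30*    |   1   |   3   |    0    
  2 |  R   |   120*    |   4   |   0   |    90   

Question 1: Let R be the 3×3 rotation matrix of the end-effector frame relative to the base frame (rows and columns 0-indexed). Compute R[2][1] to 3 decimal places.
End-effector y-axis (col 1 of R) = (-0.0000,0.0000,1.0000)
R[2][1] = 1.0000

1.000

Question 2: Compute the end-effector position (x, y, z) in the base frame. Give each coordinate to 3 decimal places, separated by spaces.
2.598 -1.500 5.000

after link 1: o_1 = (2.5981, -1.5000, 1.0000)
after link 2: o_2 = (2.5981, -1.5000, 5.0000)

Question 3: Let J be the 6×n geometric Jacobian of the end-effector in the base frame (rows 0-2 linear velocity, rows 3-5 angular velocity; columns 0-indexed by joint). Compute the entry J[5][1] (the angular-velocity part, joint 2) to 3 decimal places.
axis z_1 = (0.0000,0.0000,1.0000); lever o_n−o_1 = (0.0000,0.0000,4.0000)
cross product → J_v[:, 1] = (0.0000,0.0000,0.0000)
J_ω[:, 1] = z_1
entry J[5][1] = 1.0000

1.000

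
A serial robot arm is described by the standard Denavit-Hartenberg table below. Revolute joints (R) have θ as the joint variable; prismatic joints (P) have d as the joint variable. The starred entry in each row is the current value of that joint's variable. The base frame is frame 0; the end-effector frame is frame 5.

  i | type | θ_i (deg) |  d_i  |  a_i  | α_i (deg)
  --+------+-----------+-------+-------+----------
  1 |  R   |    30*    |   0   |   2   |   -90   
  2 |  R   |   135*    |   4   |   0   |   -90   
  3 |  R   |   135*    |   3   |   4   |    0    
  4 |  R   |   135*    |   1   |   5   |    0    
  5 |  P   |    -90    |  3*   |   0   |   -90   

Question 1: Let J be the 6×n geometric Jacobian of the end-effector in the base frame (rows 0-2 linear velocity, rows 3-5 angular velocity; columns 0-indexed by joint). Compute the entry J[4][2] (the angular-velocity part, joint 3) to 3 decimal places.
-0.354

axis z_2 = (-0.6124,-0.3536,0.7071); lever o_n−o_2 = (-3.6403,0.4058,6.9497)
cross product → J_v[:, 2] = (-2.7440,1.6817,-1.5355)
J_ω[:, 2] = z_2
entry J[4][2] = -0.3536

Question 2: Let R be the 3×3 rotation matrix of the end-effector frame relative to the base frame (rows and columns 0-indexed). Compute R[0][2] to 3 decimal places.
-0.500

End-effector z-axis (col 2 of R) = (-0.5000,0.8660,0.0000)
R[0][2] = -0.5000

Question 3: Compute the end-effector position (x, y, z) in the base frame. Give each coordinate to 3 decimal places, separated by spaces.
after link 1: o_1 = (1.7321, 1.0000, 0.0000)
after link 2: o_2 = (-0.2679, 4.4641, 0.0000)
after link 3: o_3 = (1.0412, 1.9540, 4.1213)
after link 4: o_4 = (-2.0712, 5.9305, 4.8284)
after link 5: o_5 = (-3.9083, 4.8699, 6.9497)

-3.908 4.870 6.950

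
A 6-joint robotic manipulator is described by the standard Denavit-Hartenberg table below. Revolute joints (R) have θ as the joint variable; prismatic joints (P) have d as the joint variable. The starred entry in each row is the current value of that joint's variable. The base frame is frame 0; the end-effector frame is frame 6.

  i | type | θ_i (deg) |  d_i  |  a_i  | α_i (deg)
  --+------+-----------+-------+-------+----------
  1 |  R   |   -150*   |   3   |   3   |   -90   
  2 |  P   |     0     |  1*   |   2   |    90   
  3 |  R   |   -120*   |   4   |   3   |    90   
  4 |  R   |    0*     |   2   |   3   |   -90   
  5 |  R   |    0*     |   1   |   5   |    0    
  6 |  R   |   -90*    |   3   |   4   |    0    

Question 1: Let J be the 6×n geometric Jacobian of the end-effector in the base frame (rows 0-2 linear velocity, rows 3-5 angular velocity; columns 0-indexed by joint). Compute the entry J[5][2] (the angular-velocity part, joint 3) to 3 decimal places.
1.000

axis z_2 = (0.0000,0.0000,1.0000); lever o_n−o_2 = (6.0000,11.0000,8.0000)
cross product → J_v[:, 2] = (-11.0000,6.0000,0.0000)
J_ω[:, 2] = z_2
entry J[5][2] = 1.0000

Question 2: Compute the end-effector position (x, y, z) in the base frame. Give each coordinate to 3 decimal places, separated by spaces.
after link 1: o_1 = (-2.5981, -1.5000, 3.0000)
after link 2: o_2 = (-3.8301, -3.3660, 3.0000)
after link 3: o_3 = (-3.8301, -0.3660, 7.0000)
after link 4: o_4 = (-1.8301, 2.6340, 7.0000)
after link 5: o_5 = (-1.8301, 7.6340, 8.0000)
after link 6: o_6 = (2.1699, 7.6340, 11.0000)

2.170 7.634 11.000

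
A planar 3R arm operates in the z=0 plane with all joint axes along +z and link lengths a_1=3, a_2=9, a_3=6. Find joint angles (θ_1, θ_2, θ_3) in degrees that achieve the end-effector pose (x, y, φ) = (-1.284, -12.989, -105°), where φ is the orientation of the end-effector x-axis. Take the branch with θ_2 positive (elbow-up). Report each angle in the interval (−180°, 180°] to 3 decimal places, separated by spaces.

wrist centre = target − a_3·(cos φ, sin φ) = (0.2689, -7.1934)
cos θ_2 = (51.8180−3²−9²)/(2·3·9) = -0.7071; θ_2 = 134.9974° (elbow-up)
β = atan2(-7.1934,0.2689) = -87.8591°; ψ = atan2(6.3642,-3.3637) = 117.8576°
θ_1 = β − ψ = -205.7167°
θ_3 = φ − θ_1 − θ_2 = -34.2807° (wrapped to (-180°,180°])

154.283 134.997 -34.281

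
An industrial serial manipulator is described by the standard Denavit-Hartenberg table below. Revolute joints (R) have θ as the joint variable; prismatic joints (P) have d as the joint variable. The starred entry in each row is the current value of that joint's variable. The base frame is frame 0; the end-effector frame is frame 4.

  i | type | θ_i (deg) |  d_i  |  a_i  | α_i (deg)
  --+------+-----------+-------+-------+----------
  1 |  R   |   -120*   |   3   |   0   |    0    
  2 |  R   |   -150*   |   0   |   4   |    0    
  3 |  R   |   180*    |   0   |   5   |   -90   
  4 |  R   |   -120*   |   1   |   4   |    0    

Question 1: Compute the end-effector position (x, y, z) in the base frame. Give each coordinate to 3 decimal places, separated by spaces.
after link 1: o_1 = (0.0000, 0.0000, 3.0000)
after link 2: o_2 = (-0.0000, 4.0000, 3.0000)
after link 3: o_3 = (-0.0000, -1.0000, 3.0000)
after link 4: o_4 = (1.0000, 1.0000, 6.4641)

1.000 1.000 6.464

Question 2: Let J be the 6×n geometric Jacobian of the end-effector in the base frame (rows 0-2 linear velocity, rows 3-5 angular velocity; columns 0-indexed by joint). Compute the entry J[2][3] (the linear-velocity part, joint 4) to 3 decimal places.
axis z_3 = (1.0000,-0.0000,0.0000); lever o_n−o_3 = (1.0000,2.0000,3.4641)
cross product → J_v[:, 3] = (-0.0000,-3.4641,2.0000)
J_ω[:, 3] = z_3
entry J[2][3] = 2.0000

2.000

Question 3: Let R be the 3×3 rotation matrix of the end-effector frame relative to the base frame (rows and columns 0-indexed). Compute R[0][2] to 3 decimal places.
End-effector z-axis (col 2 of R) = (1.0000,-0.0000,0.0000)
R[0][2] = 1.0000

1.000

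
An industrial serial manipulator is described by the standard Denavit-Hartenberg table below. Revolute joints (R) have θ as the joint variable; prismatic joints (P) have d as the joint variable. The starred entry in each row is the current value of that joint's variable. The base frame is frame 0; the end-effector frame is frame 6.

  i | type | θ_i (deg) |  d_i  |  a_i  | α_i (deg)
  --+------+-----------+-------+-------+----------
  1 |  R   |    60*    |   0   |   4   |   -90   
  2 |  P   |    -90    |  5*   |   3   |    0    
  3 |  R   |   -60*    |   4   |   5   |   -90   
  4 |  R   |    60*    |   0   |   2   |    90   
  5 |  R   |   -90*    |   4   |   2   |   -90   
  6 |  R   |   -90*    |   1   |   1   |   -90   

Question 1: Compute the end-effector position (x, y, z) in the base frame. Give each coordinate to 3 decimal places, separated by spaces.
after link 1: o_1 = (2.0000, 3.4641, 0.0000)
after link 2: o_2 = (-2.3301, 5.9641, 3.0000)
after link 3: o_3 = (-7.9593, 4.2141, 5.5000)
after link 4: o_4 = (-6.8923, 2.5981, 6.0000)
after link 5: o_5 = (-10.6244, 0.1340, 6.0000)
after link 6: o_6 = (-10.8989, -1.0736, 6.6830)

-10.899 -1.074 6.683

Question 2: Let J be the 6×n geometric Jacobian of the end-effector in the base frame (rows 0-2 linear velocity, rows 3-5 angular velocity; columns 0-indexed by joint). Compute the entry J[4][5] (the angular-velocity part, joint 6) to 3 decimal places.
-0.808

axis z_5 = (0.5335,-0.8080,0.2500); lever o_n−o_5 = (-0.2745,-1.2075,0.6830)
cross product → J_v[:, 5] = (-0.2500,-0.4330,-0.8660)
J_ω[:, 5] = z_5
entry J[4][5] = -0.8080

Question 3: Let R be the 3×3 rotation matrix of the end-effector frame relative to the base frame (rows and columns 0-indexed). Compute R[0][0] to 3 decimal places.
-0.808

End-effector x-axis (col 0 of R) = (-0.8080,-0.3995,0.4330)
R[0][0] = -0.8080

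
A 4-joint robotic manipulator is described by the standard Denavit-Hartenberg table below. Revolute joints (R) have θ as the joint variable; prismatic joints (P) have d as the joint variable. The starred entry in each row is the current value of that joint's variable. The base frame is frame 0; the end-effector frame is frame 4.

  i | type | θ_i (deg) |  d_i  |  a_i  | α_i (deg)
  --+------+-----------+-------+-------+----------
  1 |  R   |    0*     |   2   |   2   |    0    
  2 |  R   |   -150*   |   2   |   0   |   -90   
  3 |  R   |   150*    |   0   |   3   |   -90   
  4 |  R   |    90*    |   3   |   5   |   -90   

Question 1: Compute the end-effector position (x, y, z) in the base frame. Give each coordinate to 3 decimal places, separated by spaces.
after link 1: o_1 = (2.0000, 0.0000, 2.0000)
after link 2: o_2 = (2.0000, 0.0000, 4.0000)
after link 3: o_3 = (4.2500, 1.2990, 2.5000)
after link 4: o_4 = (3.0490, 6.3792, 5.0981)

3.049 6.379 5.098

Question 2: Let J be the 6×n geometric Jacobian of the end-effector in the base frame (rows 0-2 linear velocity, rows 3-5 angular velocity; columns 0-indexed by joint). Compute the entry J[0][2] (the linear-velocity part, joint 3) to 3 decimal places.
-0.951

axis z_2 = (0.5000,-0.8660,0.0000); lever o_n−o_2 = (1.0490,6.3792,1.0981)
cross product → J_v[:, 2] = (-0.9510,-0.5490,4.0981)
J_ω[:, 2] = z_2
entry J[0][2] = -0.9510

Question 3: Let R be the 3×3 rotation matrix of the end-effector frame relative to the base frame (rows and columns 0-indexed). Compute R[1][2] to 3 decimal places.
-0.433

End-effector z-axis (col 2 of R) = (-0.7500,-0.4330,0.5000)
R[1][2] = -0.4330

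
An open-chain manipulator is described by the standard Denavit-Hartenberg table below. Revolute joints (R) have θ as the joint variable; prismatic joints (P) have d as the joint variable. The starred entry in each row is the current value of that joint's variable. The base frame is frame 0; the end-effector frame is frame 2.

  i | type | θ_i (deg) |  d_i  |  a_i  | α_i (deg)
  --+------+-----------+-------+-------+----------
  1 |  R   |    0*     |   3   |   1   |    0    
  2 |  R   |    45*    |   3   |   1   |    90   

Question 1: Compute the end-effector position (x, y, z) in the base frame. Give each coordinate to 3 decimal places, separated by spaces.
after link 1: o_1 = (1.0000, 0.0000, 3.0000)
after link 2: o_2 = (1.7071, 0.7071, 6.0000)

1.707 0.707 6.000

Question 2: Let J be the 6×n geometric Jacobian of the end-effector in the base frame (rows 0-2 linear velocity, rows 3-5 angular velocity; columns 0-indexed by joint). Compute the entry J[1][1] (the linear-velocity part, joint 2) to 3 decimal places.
axis z_1 = (0.0000,0.0000,1.0000); lever o_n−o_1 = (0.7071,0.7071,3.0000)
cross product → J_v[:, 1] = (-0.7071,0.7071,0.0000)
J_ω[:, 1] = z_1
entry J[1][1] = 0.7071

0.707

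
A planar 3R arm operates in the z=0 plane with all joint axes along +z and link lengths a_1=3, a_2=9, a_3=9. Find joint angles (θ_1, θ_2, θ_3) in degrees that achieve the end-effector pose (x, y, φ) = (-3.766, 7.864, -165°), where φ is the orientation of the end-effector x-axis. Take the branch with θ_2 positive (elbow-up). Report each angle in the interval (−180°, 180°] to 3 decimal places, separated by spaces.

wrist centre = target − a_3·(cos φ, sin φ) = (4.9273, 10.1934)
cos θ_2 = (128.1834−3²−9²)/(2·3·9) = 0.7071; θ_2 = 45.0005° (elbow-up)
β = atan2(10.1934,4.9273) = 64.2015°; ψ = atan2(6.3640,9.3639) = 34.2013°
θ_1 = β − ψ = 30.0002°
θ_3 = φ − θ_1 − θ_2 = 119.9993° (wrapped to (-180°,180°])

30.000 45.001 119.999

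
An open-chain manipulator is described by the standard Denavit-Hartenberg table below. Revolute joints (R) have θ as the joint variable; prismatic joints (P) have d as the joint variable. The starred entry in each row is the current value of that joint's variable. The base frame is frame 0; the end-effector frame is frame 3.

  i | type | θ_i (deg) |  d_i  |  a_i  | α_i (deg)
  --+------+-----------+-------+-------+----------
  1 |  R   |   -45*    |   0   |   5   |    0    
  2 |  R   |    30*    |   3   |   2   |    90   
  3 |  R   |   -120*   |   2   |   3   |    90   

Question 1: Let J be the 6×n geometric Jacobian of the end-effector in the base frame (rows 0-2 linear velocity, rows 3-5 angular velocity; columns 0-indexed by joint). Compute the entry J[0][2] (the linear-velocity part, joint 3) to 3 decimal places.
2.510

axis z_2 = (-0.2588,-0.9659,0.0000); lever o_n−o_2 = (-1.9665,-1.5436,-2.5981)
cross product → J_v[:, 2] = (2.5095,-0.6724,-1.5000)
J_ω[:, 2] = z_2
entry J[0][2] = 2.5095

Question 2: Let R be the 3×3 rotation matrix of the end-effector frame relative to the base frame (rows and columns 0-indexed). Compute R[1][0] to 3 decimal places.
End-effector x-axis (col 0 of R) = (-0.4830,0.1294,-0.8660)
R[1][0] = 0.1294

0.129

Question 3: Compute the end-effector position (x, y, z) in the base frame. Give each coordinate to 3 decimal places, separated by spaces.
after link 1: o_1 = (3.5355, -3.5355, 0.0000)
after link 2: o_2 = (5.4674, -4.0532, 3.0000)
after link 3: o_3 = (3.5009, -5.5968, 0.4019)

3.501 -5.597 0.402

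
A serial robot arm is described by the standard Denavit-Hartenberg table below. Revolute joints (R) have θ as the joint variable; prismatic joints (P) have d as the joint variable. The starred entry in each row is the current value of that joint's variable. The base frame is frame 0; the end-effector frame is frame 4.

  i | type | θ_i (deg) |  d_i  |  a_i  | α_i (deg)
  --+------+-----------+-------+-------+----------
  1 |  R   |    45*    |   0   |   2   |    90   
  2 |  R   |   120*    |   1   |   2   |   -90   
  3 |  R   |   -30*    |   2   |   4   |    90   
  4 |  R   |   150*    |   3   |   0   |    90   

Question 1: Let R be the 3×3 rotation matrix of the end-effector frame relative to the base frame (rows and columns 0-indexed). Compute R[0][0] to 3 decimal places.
-0.347

End-effector x-axis (col 0 of R) = (-0.3472,0.2652,-0.8995)
R[0][0] = -0.3472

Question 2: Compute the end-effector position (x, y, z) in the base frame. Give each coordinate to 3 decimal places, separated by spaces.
after link 1: o_1 = (1.4142, 1.4142, 0.0000)
after link 2: o_2 = (1.4142, 0.0000, 1.7321)
after link 3: o_3 = (0.3789, -3.8637, 3.7321)
after link 4: o_4 = (2.7464, -5.1705, 2.4330)

2.746 -5.170 2.433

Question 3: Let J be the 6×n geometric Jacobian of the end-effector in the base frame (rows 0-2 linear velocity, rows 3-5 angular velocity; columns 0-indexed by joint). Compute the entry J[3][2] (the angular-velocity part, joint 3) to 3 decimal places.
axis z_2 = (-0.6124,-0.6124,-0.5000); lever o_n−o_2 = (1.3322,-5.1705,0.7010)
cross product → J_v[:, 2] = (-3.0145,-0.2368,3.9821)
J_ω[:, 2] = z_2
entry J[3][2] = -0.6124

-0.612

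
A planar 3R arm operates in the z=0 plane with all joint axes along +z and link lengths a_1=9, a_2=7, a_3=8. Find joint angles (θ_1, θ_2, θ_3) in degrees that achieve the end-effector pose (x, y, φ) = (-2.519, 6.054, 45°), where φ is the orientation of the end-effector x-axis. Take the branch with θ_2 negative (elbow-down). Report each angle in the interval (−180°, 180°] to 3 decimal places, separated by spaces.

-134.998 -119.999 -60.004

wrist centre = target − a_3·(cos φ, sin φ) = (-8.1759, 0.3971)
cos θ_2 = (67.0023−9²−7²)/(2·9·7) = -0.5000; θ_2 = -119.9988° (elbow-down)
β = atan2(0.3971,-8.1759) = 177.2190°; ψ = atan2(-6.0623,5.5001) = -47.7833°
θ_1 = β − ψ = 225.0024°
θ_3 = φ − θ_1 − θ_2 = -60.0036° (wrapped to (-180°,180°])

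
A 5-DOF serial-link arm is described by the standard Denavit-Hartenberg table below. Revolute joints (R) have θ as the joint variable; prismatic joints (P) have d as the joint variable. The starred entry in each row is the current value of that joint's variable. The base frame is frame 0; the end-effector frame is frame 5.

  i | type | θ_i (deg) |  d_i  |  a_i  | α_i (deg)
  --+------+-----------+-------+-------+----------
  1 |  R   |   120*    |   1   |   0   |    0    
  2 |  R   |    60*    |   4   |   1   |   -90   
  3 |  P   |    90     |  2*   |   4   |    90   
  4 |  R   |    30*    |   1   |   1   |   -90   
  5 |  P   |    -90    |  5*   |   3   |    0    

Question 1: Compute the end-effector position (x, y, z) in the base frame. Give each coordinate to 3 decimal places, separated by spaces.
-5.000 -6.830 2.634

after link 1: o_1 = (0.0000, 0.0000, 1.0000)
after link 2: o_2 = (-1.0000, 0.0000, 5.0000)
after link 3: o_3 = (-1.0000, -2.0000, 1.0000)
after link 4: o_4 = (-2.0000, -2.5000, 0.1340)
after link 5: o_5 = (-5.0000, -6.8301, 2.6340)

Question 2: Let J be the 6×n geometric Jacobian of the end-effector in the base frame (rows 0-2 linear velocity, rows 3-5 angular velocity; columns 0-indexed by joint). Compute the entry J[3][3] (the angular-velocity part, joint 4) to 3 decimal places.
axis z_3 = (-1.0000,0.0000,0.0000); lever o_n−o_3 = (-4.0000,-4.8301,1.6340)
cross product → J_v[:, 3] = (0.0000,1.6340,4.8301)
J_ω[:, 3] = z_3
entry J[3][3] = -1.0000

-1.000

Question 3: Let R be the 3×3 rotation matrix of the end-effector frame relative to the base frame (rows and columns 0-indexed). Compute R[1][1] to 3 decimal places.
-0.500

End-effector y-axis (col 1 of R) = (-0.0000,-0.5000,-0.8660)
R[1][1] = -0.5000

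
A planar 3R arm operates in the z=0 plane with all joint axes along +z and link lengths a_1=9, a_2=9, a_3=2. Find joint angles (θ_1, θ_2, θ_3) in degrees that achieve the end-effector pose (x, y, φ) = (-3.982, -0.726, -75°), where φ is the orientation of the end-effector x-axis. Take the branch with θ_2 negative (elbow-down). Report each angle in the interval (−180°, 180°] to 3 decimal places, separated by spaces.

-120.001 -150.002 -164.997

wrist centre = target − a_3·(cos φ, sin φ) = (-4.4996, 1.2059)
cos θ_2 = (21.7008−9²−9²)/(2·9·9) = -0.8660; θ_2 = -150.0022° (elbow-down)
β = atan2(1.2059,-4.4996) = 164.9979°; ψ = atan2(-4.4997,1.2056) = -75.0011°
θ_1 = β − ψ = 239.9990°
θ_3 = φ − θ_1 − θ_2 = -164.9968° (wrapped to (-180°,180°])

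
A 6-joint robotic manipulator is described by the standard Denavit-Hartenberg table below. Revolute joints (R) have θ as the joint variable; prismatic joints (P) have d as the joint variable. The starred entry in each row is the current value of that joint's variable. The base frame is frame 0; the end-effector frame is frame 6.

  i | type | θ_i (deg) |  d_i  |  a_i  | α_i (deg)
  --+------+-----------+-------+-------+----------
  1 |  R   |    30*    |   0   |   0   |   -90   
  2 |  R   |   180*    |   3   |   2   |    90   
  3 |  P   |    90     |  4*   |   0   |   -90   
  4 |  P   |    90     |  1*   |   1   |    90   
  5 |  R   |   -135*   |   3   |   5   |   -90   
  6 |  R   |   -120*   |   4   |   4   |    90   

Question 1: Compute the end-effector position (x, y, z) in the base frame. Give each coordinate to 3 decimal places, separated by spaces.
-9.885 5.221 -2.293

after link 1: o_1 = (0.0000, 0.0000, 0.0000)
after link 2: o_2 = (-3.2321, 1.5981, -0.0000)
after link 3: o_3 = (-3.2321, 1.5981, -4.0000)
after link 4: o_4 = (-2.3660, 2.0981, -3.0000)
after link 5: o_5 = (-6.9279, 2.9284, -6.5355)
after link 6: o_6 = (-9.8847, 5.2213, -2.2929)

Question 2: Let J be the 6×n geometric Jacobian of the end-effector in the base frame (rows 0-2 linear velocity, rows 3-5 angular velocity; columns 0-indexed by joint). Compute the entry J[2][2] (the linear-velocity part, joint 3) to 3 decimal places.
-1.000

prismatic axis z_2 = (0.0000,0.0000,-1.0000)
J_v[:, 2] = z_2; J_ω[:, 2] = (0,0,0)
entry J[2][2] = -1.0000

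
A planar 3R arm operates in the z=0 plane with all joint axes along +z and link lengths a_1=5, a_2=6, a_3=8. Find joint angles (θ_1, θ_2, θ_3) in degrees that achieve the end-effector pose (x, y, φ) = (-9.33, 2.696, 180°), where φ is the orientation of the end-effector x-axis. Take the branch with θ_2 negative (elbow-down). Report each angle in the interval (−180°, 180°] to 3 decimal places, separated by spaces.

wrist centre = target − a_3·(cos φ, sin φ) = (-1.3300, 2.6960)
cos θ_2 = (9.0373−5²−6²)/(2·5·6) = -0.8660; θ_2 = -150.0022° (elbow-down)
β = atan2(2.6960,-1.3300) = 116.2582°; ψ = atan2(-2.9998,-0.1963) = -93.7434°
θ_1 = β − ψ = 210.0016°
θ_3 = φ − θ_1 − θ_2 = 120.0006° (wrapped to (-180°,180°])

-149.998 -150.002 120.001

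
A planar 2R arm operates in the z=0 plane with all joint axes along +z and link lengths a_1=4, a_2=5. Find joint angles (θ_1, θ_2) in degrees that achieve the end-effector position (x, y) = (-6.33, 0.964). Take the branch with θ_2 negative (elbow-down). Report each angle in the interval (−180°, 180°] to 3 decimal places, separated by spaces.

-137.317 -90.003

cos θ_2 = (40.9982−4²−5²)/(2·4·5) = -0.0000; θ_2 = -90.0026° (elbow-down)
β = atan2(0.9640,-6.3300) = 171.3409°; ψ = atan2(-5.0000,3.9998) = -51.3418°
θ_1 = β − ψ = 222.6827°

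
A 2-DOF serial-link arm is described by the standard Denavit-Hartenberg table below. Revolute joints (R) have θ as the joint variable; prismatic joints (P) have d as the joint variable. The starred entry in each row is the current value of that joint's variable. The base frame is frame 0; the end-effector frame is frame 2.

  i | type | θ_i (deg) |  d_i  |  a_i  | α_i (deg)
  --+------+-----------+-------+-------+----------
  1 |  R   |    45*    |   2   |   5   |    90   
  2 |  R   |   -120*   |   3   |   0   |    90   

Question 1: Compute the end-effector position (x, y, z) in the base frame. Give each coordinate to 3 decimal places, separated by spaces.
5.657 1.414 2.000

after link 1: o_1 = (3.5355, 3.5355, 2.0000)
after link 2: o_2 = (5.6569, 1.4142, 2.0000)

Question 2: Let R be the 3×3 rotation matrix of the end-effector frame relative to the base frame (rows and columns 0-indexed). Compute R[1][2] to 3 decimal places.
-0.612

End-effector z-axis (col 2 of R) = (-0.6124,-0.6124,0.5000)
R[1][2] = -0.6124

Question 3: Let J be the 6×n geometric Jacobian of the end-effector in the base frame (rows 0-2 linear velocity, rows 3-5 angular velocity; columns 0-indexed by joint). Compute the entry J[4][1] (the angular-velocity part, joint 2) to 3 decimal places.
axis z_1 = (0.7071,-0.7071,0.0000); lever o_n−o_1 = (2.1213,-2.1213,0.0000)
cross product → J_v[:, 1] = (0.0000,0.0000,-0.0000)
J_ω[:, 1] = z_1
entry J[4][1] = -0.7071

-0.707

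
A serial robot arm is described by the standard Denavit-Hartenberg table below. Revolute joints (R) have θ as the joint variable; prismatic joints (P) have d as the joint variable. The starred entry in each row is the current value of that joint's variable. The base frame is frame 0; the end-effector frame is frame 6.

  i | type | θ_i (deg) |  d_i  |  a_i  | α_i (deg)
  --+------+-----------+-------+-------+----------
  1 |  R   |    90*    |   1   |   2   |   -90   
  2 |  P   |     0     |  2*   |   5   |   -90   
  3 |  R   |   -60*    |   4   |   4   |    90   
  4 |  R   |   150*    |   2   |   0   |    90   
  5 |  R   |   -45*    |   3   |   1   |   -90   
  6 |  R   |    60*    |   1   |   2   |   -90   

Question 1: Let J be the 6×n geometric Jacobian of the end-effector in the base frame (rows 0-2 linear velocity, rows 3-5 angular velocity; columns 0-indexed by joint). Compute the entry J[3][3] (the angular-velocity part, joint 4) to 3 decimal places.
axis z_3 = (-0.5000,-0.8660,0.0000); lever o_n−o_3 = (0.3955,-1.7212,-2.1587)
cross product → J_v[:, 3] = (1.8695,-1.0794,1.2031)
J_ω[:, 3] = z_3
entry J[3][3] = -0.5000

-0.500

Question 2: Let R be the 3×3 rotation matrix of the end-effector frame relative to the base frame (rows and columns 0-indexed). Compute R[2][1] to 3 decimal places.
End-effector y-axis (col 1 of R) = (-0.1768,0.9186,0.3536)
R[2][1] = 0.3536

0.354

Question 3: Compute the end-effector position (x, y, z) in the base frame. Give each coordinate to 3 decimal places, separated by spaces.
-5.069 7.279 -5.159

after link 1: o_1 = (0.0000, 2.0000, 1.0000)
after link 2: o_2 = (-2.0000, 7.0000, 1.0000)
after link 3: o_3 = (-5.4641, 9.0000, -3.0000)
after link 4: o_4 = (-6.4641, 7.2679, -3.0000)
after link 5: o_5 = (-6.8793, 8.3241, -5.9516)
after link 6: o_6 = (-5.0686, 7.2788, -5.1587)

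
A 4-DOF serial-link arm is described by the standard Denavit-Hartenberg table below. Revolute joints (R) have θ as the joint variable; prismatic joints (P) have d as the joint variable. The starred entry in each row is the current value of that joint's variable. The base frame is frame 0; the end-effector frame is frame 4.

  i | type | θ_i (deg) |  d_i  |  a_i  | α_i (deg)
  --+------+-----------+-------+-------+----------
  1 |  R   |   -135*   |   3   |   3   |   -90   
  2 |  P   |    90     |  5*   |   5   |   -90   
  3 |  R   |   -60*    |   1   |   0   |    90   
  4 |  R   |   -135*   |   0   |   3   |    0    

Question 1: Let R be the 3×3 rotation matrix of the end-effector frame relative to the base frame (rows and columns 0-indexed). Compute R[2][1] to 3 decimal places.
End-effector y-axis (col 1 of R) = (-0.0670,-0.9330,-0.3536)
R[2][1] = -0.3536

-0.354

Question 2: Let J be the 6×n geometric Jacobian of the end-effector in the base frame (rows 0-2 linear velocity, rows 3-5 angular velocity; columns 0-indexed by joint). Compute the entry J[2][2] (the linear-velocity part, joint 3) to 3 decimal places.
1.837

axis z_2 = (0.7071,0.7071,-0.0000); lever o_n−o_2 = (-2.0919,0.5061,1.0607)
cross product → J_v[:, 2] = (0.7500,-0.7500,1.8371)
J_ω[:, 2] = z_2
entry J[2][2] = 1.8371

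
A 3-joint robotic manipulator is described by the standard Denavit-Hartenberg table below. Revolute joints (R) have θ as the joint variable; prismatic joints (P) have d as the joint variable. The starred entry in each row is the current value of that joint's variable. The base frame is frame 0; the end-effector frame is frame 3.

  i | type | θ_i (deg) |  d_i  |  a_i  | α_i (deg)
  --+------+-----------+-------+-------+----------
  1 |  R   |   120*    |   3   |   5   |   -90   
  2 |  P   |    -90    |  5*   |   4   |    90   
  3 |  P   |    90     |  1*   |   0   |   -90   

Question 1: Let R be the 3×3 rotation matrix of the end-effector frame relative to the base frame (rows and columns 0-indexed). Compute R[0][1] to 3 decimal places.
End-effector y-axis (col 1 of R) = (-0.5000,0.8660,-0.0000)
R[0][1] = -0.5000

-0.500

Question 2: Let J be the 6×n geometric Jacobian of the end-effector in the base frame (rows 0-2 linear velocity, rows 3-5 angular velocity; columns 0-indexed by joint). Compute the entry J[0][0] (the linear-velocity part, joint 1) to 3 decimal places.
-0.964

axis z_0 = ẑ; lever o_n−o_0 = (-6.3301,0.9641,7.0000)
cross product → J_v[:, 0] = (-0.9641,-6.3301,0.0000)
J_ω[:, 0] = z_0
entry J[0][0] = -0.9641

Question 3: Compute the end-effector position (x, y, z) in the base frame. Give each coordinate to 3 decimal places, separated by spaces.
after link 1: o_1 = (-2.5000, 4.3301, 3.0000)
after link 2: o_2 = (-6.8301, 1.8301, 7.0000)
after link 3: o_3 = (-6.3301, 0.9641, 7.0000)

-6.330 0.964 7.000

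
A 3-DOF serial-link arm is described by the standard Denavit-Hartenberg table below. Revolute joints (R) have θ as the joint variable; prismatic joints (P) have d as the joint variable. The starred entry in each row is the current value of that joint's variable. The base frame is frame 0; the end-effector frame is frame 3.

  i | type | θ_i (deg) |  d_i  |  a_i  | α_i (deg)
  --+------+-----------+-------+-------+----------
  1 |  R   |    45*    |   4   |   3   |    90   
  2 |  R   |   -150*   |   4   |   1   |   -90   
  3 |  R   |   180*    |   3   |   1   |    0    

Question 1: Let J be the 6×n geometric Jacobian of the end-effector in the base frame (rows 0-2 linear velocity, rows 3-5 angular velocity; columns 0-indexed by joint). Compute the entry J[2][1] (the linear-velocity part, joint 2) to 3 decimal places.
axis z_1 = (0.7071,-0.7071,0.0000); lever o_n−o_1 = (3.8891,-1.7678,-2.5981)
cross product → J_v[:, 1] = (1.8371,1.8371,1.5000)
J_ω[:, 1] = z_1
entry J[2][1] = 1.5000

1.500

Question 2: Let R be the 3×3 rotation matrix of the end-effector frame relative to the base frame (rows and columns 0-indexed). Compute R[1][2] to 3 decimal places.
0.354

End-effector z-axis (col 2 of R) = (0.3536,0.3536,-0.8660)
R[1][2] = 0.3536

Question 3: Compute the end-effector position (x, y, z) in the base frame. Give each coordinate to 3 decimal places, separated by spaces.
6.010 0.354 1.402

after link 1: o_1 = (2.1213, 2.1213, 4.0000)
after link 2: o_2 = (4.3374, -1.3195, 3.5000)
after link 3: o_3 = (6.0104, 0.3536, 1.4019)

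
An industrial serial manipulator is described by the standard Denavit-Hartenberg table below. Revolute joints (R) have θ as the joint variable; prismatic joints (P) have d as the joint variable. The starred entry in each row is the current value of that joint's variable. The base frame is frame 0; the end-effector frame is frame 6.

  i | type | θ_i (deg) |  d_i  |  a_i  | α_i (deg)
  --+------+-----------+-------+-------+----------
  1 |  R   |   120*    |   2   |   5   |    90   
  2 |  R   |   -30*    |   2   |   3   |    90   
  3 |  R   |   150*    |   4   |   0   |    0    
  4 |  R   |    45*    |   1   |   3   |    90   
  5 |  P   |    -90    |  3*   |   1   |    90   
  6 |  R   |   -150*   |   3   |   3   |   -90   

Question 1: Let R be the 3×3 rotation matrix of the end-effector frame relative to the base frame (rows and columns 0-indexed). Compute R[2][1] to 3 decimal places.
0.483

End-effector y-axis (col 1 of R) = (0.1941,-0.8539,0.4830)
R[2][1] = 0.4830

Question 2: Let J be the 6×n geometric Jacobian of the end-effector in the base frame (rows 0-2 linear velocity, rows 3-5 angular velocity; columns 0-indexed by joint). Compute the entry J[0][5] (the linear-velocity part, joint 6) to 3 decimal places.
-2.840

axis z_5 = (-0.1941,0.8539,-0.4830); lever o_n−o_5 = (-1.3557,1.0033,-3.8930)
cross product → J_v[:, 5] = (-2.8395,-0.1009,0.9628)
J_ω[:, 5] = z_5
entry J[0][5] = -2.8395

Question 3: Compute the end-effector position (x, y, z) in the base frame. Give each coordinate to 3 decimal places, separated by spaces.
after link 1: o_1 = (-2.5000, 4.3301, 2.0000)
after link 2: o_2 = (-2.0670, 7.5801, 0.5000)
after link 3: o_3 = (-1.0670, 5.8481, -2.9641)
after link 4: o_4 = (-0.2346, 2.8535, -2.3812)
after link 5: o_5 = (2.3611, 4.1531, -1.1270)
after link 6: o_6 = (1.0054, 5.1563, -5.0200)

1.005 5.156 -5.020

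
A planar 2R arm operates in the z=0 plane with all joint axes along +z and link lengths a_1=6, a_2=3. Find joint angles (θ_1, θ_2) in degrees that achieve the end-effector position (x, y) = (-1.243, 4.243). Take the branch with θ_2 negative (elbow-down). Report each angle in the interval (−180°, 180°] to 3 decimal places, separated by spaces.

cos θ_2 = (19.5481−6²−3²)/(2·6·3) = -0.7070; θ_2 = -134.9911° (elbow-down)
β = atan2(4.2430,-1.2430) = 106.3281°; ψ = atan2(-2.1216,3.8790) = -28.6767°
θ_1 = β − ψ = 135.0049°

135.005 -134.991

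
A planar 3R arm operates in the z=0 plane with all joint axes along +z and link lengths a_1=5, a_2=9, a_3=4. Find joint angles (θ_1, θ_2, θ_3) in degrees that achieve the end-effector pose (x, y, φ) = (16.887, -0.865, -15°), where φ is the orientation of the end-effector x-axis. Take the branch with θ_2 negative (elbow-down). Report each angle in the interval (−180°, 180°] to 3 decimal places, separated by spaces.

wrist centre = target − a_3·(cos φ, sin φ) = (13.0233, 0.1703)
cos θ_2 = (169.6353−5²−9²)/(2·5·9) = 0.7071; θ_2 = -45.0039° (elbow-down)
β = atan2(0.1703,13.0233) = 0.7491°; ψ = atan2(-6.3644,11.3635) = -29.2520°
θ_1 = β − ψ = 30.0011°
θ_3 = φ − θ_1 − θ_2 = 0.0029° (wrapped to (-180°,180°])

30.001 -45.004 0.003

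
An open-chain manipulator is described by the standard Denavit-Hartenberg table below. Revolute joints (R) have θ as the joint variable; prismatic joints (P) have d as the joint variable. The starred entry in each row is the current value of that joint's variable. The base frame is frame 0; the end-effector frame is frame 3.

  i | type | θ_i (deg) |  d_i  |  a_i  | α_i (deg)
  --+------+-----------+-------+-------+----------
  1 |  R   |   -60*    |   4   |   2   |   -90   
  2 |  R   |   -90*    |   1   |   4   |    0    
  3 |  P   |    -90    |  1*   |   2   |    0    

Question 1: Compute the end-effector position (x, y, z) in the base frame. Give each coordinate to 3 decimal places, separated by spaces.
after link 1: o_1 = (1.0000, -1.7321, 4.0000)
after link 2: o_2 = (1.8660, -1.2321, 8.0000)
after link 3: o_3 = (1.7321, 1.0000, 8.0000)

1.732 1.000 8.000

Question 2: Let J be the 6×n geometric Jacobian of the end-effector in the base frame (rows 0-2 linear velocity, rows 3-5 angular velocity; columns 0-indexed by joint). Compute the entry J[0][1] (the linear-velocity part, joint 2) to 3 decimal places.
2.000

axis z_1 = (0.8660,0.5000,0.0000); lever o_n−o_1 = (0.7321,2.7321,4.0000)
cross product → J_v[:, 1] = (2.0000,-3.4641,2.0000)
J_ω[:, 1] = z_1
entry J[0][1] = 2.0000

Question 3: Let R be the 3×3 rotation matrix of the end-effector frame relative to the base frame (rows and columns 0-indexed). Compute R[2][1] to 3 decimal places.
End-effector y-axis (col 1 of R) = (0.0000,-0.0000,1.0000)
R[2][1] = 1.0000

1.000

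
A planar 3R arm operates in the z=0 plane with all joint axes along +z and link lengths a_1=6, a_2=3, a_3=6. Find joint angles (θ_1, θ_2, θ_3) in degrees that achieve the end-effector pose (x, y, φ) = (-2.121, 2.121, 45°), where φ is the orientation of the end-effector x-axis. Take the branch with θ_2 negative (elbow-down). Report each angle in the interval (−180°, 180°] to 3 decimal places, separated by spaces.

wrist centre = target − a_3·(cos φ, sin φ) = (-6.3636, -2.1216)
cos θ_2 = (44.9973−6²−3²)/(2·6·3) = -0.0001; θ_2 = -90.0043° (elbow-down)
β = atan2(-2.1216,-6.3636) = -161.5616°; ψ = atan2(-3.0000,5.9998) = -26.5659°
θ_1 = β − ψ = -134.9957°
θ_3 = φ − θ_1 − θ_2 = -90.0000° (wrapped to (-180°,180°])

-134.996 -90.004 -90.000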